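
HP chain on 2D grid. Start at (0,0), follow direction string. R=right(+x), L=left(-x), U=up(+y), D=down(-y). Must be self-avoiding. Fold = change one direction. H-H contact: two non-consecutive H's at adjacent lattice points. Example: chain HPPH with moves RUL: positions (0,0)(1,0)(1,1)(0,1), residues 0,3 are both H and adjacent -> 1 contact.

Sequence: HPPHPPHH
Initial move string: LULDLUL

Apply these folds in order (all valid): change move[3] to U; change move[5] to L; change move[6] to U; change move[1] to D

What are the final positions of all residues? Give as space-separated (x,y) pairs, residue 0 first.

Answer: (0,0) (-1,0) (-1,-1) (-2,-1) (-2,0) (-3,0) (-4,0) (-4,1)

Derivation:
Initial moves: LULDLUL
Fold: move[3]->U => LULULUL (positions: [(0, 0), (-1, 0), (-1, 1), (-2, 1), (-2, 2), (-3, 2), (-3, 3), (-4, 3)])
Fold: move[5]->L => LULULLL (positions: [(0, 0), (-1, 0), (-1, 1), (-2, 1), (-2, 2), (-3, 2), (-4, 2), (-5, 2)])
Fold: move[6]->U => LULULLU (positions: [(0, 0), (-1, 0), (-1, 1), (-2, 1), (-2, 2), (-3, 2), (-4, 2), (-4, 3)])
Fold: move[1]->D => LDLULLU (positions: [(0, 0), (-1, 0), (-1, -1), (-2, -1), (-2, 0), (-3, 0), (-4, 0), (-4, 1)])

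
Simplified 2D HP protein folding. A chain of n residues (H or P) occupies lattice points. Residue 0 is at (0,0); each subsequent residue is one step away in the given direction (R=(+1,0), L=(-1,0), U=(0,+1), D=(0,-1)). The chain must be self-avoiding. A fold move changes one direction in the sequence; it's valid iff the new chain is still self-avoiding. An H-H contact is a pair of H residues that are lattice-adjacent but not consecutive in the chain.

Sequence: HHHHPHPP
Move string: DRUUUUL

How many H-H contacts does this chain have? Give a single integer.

Answer: 1

Derivation:
Positions: [(0, 0), (0, -1), (1, -1), (1, 0), (1, 1), (1, 2), (1, 3), (0, 3)]
H-H contact: residue 0 @(0,0) - residue 3 @(1, 0)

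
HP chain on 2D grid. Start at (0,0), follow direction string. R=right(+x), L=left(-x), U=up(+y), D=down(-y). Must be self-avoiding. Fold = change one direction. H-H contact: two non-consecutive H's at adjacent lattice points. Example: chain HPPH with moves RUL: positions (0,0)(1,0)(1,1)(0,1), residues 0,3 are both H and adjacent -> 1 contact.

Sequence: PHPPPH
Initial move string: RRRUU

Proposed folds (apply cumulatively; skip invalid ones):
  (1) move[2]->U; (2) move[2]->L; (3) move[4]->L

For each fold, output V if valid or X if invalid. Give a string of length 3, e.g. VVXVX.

Initial: RRRUU -> [(0, 0), (1, 0), (2, 0), (3, 0), (3, 1), (3, 2)]
Fold 1: move[2]->U => RRUUU VALID
Fold 2: move[2]->L => RRLUU INVALID (collision), skipped
Fold 3: move[4]->L => RRUUL VALID

Answer: VXV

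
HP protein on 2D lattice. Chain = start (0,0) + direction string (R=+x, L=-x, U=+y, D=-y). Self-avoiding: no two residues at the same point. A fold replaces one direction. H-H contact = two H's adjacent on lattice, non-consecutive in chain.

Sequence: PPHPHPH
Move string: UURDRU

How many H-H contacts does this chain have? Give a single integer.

Positions: [(0, 0), (0, 1), (0, 2), (1, 2), (1, 1), (2, 1), (2, 2)]
No H-H contacts found.

Answer: 0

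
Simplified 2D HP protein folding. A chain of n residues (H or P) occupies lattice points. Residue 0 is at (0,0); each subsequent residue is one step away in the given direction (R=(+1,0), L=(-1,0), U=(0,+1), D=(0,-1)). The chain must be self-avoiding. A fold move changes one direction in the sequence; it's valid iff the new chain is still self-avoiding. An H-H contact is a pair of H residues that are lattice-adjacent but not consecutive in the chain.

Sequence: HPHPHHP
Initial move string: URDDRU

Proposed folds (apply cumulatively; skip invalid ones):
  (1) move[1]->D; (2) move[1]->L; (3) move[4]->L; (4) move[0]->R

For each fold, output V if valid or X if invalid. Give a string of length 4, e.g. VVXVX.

Answer: XXXV

Derivation:
Initial: URDDRU -> [(0, 0), (0, 1), (1, 1), (1, 0), (1, -1), (2, -1), (2, 0)]
Fold 1: move[1]->D => UDDDRU INVALID (collision), skipped
Fold 2: move[1]->L => ULDDRU INVALID (collision), skipped
Fold 3: move[4]->L => URDDLU INVALID (collision), skipped
Fold 4: move[0]->R => RRDDRU VALID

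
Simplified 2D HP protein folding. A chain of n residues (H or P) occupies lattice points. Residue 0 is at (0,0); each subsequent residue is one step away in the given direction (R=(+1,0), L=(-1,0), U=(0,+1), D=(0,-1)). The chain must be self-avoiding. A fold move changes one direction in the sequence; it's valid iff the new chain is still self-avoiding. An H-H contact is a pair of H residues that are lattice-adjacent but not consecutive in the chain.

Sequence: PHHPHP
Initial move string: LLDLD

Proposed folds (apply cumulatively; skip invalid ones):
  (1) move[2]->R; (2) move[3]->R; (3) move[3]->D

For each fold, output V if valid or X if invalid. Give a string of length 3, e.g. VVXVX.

Answer: XVV

Derivation:
Initial: LLDLD -> [(0, 0), (-1, 0), (-2, 0), (-2, -1), (-3, -1), (-3, -2)]
Fold 1: move[2]->R => LLRLD INVALID (collision), skipped
Fold 2: move[3]->R => LLDRD VALID
Fold 3: move[3]->D => LLDDD VALID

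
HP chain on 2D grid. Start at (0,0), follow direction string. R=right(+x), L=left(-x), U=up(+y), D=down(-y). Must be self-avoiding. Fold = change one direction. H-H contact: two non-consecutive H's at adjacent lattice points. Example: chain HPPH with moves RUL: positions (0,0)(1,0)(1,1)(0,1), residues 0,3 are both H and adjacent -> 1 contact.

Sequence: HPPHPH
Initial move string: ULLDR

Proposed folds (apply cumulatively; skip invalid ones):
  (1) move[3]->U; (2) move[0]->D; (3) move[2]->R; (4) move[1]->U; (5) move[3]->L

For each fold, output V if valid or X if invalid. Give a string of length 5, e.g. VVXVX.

Answer: VVXXX

Derivation:
Initial: ULLDR -> [(0, 0), (0, 1), (-1, 1), (-2, 1), (-2, 0), (-1, 0)]
Fold 1: move[3]->U => ULLUR VALID
Fold 2: move[0]->D => DLLUR VALID
Fold 3: move[2]->R => DLRUR INVALID (collision), skipped
Fold 4: move[1]->U => DULUR INVALID (collision), skipped
Fold 5: move[3]->L => DLLLR INVALID (collision), skipped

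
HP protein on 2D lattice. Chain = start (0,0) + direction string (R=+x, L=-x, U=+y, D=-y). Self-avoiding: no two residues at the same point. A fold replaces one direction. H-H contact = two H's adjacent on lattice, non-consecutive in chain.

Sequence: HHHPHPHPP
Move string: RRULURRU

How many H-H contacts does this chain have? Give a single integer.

Answer: 1

Derivation:
Positions: [(0, 0), (1, 0), (2, 0), (2, 1), (1, 1), (1, 2), (2, 2), (3, 2), (3, 3)]
H-H contact: residue 1 @(1,0) - residue 4 @(1, 1)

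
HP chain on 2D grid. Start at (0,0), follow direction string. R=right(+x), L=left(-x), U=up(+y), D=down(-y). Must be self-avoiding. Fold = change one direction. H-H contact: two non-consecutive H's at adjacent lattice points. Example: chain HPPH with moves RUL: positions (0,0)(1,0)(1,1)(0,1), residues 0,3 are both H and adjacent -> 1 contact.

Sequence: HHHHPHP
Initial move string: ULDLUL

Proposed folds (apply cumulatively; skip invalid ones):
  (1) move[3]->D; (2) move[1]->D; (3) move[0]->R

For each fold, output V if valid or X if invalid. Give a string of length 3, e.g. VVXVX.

Answer: XXX

Derivation:
Initial: ULDLUL -> [(0, 0), (0, 1), (-1, 1), (-1, 0), (-2, 0), (-2, 1), (-3, 1)]
Fold 1: move[3]->D => ULDDUL INVALID (collision), skipped
Fold 2: move[1]->D => UDDLUL INVALID (collision), skipped
Fold 3: move[0]->R => RLDLUL INVALID (collision), skipped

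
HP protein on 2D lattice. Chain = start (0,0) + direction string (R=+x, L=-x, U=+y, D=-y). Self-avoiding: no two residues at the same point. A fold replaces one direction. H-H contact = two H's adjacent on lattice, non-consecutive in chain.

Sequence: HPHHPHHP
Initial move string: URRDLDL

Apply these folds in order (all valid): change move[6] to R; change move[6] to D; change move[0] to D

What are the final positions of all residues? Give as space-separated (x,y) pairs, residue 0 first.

Answer: (0,0) (0,-1) (1,-1) (2,-1) (2,-2) (1,-2) (1,-3) (1,-4)

Derivation:
Initial moves: URRDLDL
Fold: move[6]->R => URRDLDR (positions: [(0, 0), (0, 1), (1, 1), (2, 1), (2, 0), (1, 0), (1, -1), (2, -1)])
Fold: move[6]->D => URRDLDD (positions: [(0, 0), (0, 1), (1, 1), (2, 1), (2, 0), (1, 0), (1, -1), (1, -2)])
Fold: move[0]->D => DRRDLDD (positions: [(0, 0), (0, -1), (1, -1), (2, -1), (2, -2), (1, -2), (1, -3), (1, -4)])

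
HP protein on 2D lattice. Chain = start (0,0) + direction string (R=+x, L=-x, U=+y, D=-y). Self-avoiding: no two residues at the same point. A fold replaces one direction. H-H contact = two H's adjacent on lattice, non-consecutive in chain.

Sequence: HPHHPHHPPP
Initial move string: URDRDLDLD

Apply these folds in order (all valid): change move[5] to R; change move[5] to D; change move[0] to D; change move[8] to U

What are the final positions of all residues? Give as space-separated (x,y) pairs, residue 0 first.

Answer: (0,0) (0,-1) (1,-1) (1,-2) (2,-2) (2,-3) (2,-4) (2,-5) (1,-5) (1,-4)

Derivation:
Initial moves: URDRDLDLD
Fold: move[5]->R => URDRDRDLD (positions: [(0, 0), (0, 1), (1, 1), (1, 0), (2, 0), (2, -1), (3, -1), (3, -2), (2, -2), (2, -3)])
Fold: move[5]->D => URDRDDDLD (positions: [(0, 0), (0, 1), (1, 1), (1, 0), (2, 0), (2, -1), (2, -2), (2, -3), (1, -3), (1, -4)])
Fold: move[0]->D => DRDRDDDLD (positions: [(0, 0), (0, -1), (1, -1), (1, -2), (2, -2), (2, -3), (2, -4), (2, -5), (1, -5), (1, -6)])
Fold: move[8]->U => DRDRDDDLU (positions: [(0, 0), (0, -1), (1, -1), (1, -2), (2, -2), (2, -3), (2, -4), (2, -5), (1, -5), (1, -4)])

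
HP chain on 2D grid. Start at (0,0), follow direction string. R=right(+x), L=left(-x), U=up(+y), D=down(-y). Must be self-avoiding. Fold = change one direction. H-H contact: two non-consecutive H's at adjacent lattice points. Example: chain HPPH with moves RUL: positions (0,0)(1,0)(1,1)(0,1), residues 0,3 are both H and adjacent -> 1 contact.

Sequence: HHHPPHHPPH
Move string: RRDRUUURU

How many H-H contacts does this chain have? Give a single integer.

Positions: [(0, 0), (1, 0), (2, 0), (2, -1), (3, -1), (3, 0), (3, 1), (3, 2), (4, 2), (4, 3)]
H-H contact: residue 2 @(2,0) - residue 5 @(3, 0)

Answer: 1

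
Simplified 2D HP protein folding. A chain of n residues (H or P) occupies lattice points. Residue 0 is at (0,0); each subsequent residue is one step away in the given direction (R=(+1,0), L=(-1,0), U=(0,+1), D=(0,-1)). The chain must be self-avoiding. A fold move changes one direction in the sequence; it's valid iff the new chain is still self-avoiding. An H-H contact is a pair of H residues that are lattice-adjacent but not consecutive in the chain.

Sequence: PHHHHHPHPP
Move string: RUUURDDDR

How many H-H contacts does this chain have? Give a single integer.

Positions: [(0, 0), (1, 0), (1, 1), (1, 2), (1, 3), (2, 3), (2, 2), (2, 1), (2, 0), (3, 0)]
H-H contact: residue 2 @(1,1) - residue 7 @(2, 1)

Answer: 1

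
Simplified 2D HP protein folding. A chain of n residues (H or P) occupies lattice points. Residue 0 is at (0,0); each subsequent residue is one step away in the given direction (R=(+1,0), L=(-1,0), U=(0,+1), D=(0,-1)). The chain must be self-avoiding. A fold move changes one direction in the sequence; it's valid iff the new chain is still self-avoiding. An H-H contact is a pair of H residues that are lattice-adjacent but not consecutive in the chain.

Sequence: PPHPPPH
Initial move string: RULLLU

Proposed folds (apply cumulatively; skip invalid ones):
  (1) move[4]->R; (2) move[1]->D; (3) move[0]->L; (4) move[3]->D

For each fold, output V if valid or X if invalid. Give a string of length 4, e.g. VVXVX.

Initial: RULLLU -> [(0, 0), (1, 0), (1, 1), (0, 1), (-1, 1), (-2, 1), (-2, 2)]
Fold 1: move[4]->R => RULLRU INVALID (collision), skipped
Fold 2: move[1]->D => RDLLLU VALID
Fold 3: move[0]->L => LDLLLU VALID
Fold 4: move[3]->D => LDLDLU VALID

Answer: XVVV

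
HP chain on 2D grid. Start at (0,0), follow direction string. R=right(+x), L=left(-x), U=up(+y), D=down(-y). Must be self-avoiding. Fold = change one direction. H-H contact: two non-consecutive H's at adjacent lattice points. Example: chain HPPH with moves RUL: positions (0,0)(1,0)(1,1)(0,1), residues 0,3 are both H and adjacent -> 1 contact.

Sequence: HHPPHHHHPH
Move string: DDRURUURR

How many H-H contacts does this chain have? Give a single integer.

Answer: 1

Derivation:
Positions: [(0, 0), (0, -1), (0, -2), (1, -2), (1, -1), (2, -1), (2, 0), (2, 1), (3, 1), (4, 1)]
H-H contact: residue 1 @(0,-1) - residue 4 @(1, -1)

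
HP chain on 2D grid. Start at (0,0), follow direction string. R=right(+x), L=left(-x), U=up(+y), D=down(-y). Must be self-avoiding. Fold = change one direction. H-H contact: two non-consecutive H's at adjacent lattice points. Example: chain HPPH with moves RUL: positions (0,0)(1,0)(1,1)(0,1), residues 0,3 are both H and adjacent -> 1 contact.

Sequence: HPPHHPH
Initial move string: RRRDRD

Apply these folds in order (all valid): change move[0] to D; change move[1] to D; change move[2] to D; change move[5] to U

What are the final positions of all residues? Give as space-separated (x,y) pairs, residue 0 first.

Answer: (0,0) (0,-1) (0,-2) (0,-3) (0,-4) (1,-4) (1,-3)

Derivation:
Initial moves: RRRDRD
Fold: move[0]->D => DRRDRD (positions: [(0, 0), (0, -1), (1, -1), (2, -1), (2, -2), (3, -2), (3, -3)])
Fold: move[1]->D => DDRDRD (positions: [(0, 0), (0, -1), (0, -2), (1, -2), (1, -3), (2, -3), (2, -4)])
Fold: move[2]->D => DDDDRD (positions: [(0, 0), (0, -1), (0, -2), (0, -3), (0, -4), (1, -4), (1, -5)])
Fold: move[5]->U => DDDDRU (positions: [(0, 0), (0, -1), (0, -2), (0, -3), (0, -4), (1, -4), (1, -3)])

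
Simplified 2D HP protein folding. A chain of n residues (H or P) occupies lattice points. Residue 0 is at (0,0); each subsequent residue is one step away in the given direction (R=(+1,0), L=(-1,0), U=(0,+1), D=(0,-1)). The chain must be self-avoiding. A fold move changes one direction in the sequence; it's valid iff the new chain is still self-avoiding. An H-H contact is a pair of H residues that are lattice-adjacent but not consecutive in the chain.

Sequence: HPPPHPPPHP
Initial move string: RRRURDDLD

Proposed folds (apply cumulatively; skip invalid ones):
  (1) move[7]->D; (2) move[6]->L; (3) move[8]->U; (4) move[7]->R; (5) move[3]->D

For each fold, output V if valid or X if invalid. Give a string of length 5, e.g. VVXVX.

Initial: RRRURDDLD -> [(0, 0), (1, 0), (2, 0), (3, 0), (3, 1), (4, 1), (4, 0), (4, -1), (3, -1), (3, -2)]
Fold 1: move[7]->D => RRRURDDDD VALID
Fold 2: move[6]->L => RRRURDLDD INVALID (collision), skipped
Fold 3: move[8]->U => RRRURDDDU INVALID (collision), skipped
Fold 4: move[7]->R => RRRURDDRD VALID
Fold 5: move[3]->D => RRRDRDDRD VALID

Answer: VXXVV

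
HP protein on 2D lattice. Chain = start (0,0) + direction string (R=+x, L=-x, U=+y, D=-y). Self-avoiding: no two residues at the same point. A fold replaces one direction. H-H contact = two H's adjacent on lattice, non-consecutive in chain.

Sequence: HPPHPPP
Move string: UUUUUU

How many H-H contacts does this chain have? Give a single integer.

Positions: [(0, 0), (0, 1), (0, 2), (0, 3), (0, 4), (0, 5), (0, 6)]
No H-H contacts found.

Answer: 0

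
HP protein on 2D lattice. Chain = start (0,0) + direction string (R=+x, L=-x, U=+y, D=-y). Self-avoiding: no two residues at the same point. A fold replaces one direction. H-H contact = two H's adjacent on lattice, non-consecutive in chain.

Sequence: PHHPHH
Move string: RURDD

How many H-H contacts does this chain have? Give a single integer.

Answer: 1

Derivation:
Positions: [(0, 0), (1, 0), (1, 1), (2, 1), (2, 0), (2, -1)]
H-H contact: residue 1 @(1,0) - residue 4 @(2, 0)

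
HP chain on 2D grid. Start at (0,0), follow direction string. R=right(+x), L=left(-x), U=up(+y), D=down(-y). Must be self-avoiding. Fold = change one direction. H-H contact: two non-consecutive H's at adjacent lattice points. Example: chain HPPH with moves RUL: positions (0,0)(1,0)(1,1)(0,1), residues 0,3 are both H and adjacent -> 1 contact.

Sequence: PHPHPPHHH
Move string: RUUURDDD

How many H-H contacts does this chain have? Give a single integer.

Positions: [(0, 0), (1, 0), (1, 1), (1, 2), (1, 3), (2, 3), (2, 2), (2, 1), (2, 0)]
H-H contact: residue 1 @(1,0) - residue 8 @(2, 0)
H-H contact: residue 3 @(1,2) - residue 6 @(2, 2)

Answer: 2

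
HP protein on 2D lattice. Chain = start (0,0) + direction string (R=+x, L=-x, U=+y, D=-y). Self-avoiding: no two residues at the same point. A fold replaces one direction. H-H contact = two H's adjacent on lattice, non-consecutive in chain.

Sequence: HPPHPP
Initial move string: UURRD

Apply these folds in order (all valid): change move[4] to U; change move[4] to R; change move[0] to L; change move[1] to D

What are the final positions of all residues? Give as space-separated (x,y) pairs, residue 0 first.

Answer: (0,0) (-1,0) (-1,-1) (0,-1) (1,-1) (2,-1)

Derivation:
Initial moves: UURRD
Fold: move[4]->U => UURRU (positions: [(0, 0), (0, 1), (0, 2), (1, 2), (2, 2), (2, 3)])
Fold: move[4]->R => UURRR (positions: [(0, 0), (0, 1), (0, 2), (1, 2), (2, 2), (3, 2)])
Fold: move[0]->L => LURRR (positions: [(0, 0), (-1, 0), (-1, 1), (0, 1), (1, 1), (2, 1)])
Fold: move[1]->D => LDRRR (positions: [(0, 0), (-1, 0), (-1, -1), (0, -1), (1, -1), (2, -1)])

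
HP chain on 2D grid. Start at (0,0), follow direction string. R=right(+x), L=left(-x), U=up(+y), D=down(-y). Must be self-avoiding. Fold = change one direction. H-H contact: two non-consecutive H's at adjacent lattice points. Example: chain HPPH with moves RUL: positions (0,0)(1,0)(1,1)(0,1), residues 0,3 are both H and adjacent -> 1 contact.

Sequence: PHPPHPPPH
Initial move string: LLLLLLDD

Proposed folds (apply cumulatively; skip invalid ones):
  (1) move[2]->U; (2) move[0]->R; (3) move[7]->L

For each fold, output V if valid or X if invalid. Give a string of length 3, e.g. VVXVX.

Initial: LLLLLLDD -> [(0, 0), (-1, 0), (-2, 0), (-3, 0), (-4, 0), (-5, 0), (-6, 0), (-6, -1), (-6, -2)]
Fold 1: move[2]->U => LLULLLDD VALID
Fold 2: move[0]->R => RLULLLDD INVALID (collision), skipped
Fold 3: move[7]->L => LLULLLDL VALID

Answer: VXV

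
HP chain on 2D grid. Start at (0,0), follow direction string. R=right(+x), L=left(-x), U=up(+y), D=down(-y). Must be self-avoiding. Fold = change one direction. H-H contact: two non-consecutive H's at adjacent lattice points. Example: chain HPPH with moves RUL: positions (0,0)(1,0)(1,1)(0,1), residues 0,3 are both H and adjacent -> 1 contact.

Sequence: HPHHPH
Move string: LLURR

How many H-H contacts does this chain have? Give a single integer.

Positions: [(0, 0), (-1, 0), (-2, 0), (-2, 1), (-1, 1), (0, 1)]
H-H contact: residue 0 @(0,0) - residue 5 @(0, 1)

Answer: 1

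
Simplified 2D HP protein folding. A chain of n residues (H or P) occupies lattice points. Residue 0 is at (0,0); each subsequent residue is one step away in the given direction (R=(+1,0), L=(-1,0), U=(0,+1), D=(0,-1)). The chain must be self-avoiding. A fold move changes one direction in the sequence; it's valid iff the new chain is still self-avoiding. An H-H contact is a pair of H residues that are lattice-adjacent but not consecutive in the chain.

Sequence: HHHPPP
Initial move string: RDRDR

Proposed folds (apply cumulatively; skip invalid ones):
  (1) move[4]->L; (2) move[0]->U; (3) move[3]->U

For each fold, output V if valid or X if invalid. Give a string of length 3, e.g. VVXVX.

Initial: RDRDR -> [(0, 0), (1, 0), (1, -1), (2, -1), (2, -2), (3, -2)]
Fold 1: move[4]->L => RDRDL VALID
Fold 2: move[0]->U => UDRDL INVALID (collision), skipped
Fold 3: move[3]->U => RDRUL INVALID (collision), skipped

Answer: VXX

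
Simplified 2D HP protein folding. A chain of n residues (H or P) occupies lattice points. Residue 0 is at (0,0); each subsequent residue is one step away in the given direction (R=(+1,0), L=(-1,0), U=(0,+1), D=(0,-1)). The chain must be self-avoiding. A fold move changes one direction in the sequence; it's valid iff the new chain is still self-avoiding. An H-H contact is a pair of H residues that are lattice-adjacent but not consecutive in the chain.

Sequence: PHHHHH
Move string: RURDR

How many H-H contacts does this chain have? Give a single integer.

Answer: 1

Derivation:
Positions: [(0, 0), (1, 0), (1, 1), (2, 1), (2, 0), (3, 0)]
H-H contact: residue 1 @(1,0) - residue 4 @(2, 0)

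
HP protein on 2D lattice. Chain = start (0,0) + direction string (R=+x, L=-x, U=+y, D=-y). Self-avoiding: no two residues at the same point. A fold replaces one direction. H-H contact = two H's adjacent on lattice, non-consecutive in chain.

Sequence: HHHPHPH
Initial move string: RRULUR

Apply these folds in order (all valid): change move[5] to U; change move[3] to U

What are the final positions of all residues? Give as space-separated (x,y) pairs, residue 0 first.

Answer: (0,0) (1,0) (2,0) (2,1) (2,2) (2,3) (2,4)

Derivation:
Initial moves: RRULUR
Fold: move[5]->U => RRULUU (positions: [(0, 0), (1, 0), (2, 0), (2, 1), (1, 1), (1, 2), (1, 3)])
Fold: move[3]->U => RRUUUU (positions: [(0, 0), (1, 0), (2, 0), (2, 1), (2, 2), (2, 3), (2, 4)])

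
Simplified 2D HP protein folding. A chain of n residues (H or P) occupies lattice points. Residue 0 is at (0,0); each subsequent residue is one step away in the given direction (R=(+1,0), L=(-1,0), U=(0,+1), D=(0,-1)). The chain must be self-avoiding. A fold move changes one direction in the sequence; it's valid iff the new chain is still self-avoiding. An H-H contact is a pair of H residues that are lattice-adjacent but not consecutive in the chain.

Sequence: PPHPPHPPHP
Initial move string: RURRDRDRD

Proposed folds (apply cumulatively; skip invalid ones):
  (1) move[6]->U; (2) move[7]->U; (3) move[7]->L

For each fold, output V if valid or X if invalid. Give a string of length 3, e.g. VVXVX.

Answer: VXX

Derivation:
Initial: RURRDRDRD -> [(0, 0), (1, 0), (1, 1), (2, 1), (3, 1), (3, 0), (4, 0), (4, -1), (5, -1), (5, -2)]
Fold 1: move[6]->U => RURRDRURD VALID
Fold 2: move[7]->U => RURRDRUUD INVALID (collision), skipped
Fold 3: move[7]->L => RURRDRULD INVALID (collision), skipped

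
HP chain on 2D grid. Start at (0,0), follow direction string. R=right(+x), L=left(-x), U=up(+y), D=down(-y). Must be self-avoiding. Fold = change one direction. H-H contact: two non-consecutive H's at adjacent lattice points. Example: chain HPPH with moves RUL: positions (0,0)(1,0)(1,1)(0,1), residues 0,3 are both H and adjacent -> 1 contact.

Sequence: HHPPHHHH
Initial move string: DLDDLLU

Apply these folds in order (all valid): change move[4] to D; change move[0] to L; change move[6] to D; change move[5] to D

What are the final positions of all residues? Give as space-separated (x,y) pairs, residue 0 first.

Initial moves: DLDDLLU
Fold: move[4]->D => DLDDDLU (positions: [(0, 0), (0, -1), (-1, -1), (-1, -2), (-1, -3), (-1, -4), (-2, -4), (-2, -3)])
Fold: move[0]->L => LLDDDLU (positions: [(0, 0), (-1, 0), (-2, 0), (-2, -1), (-2, -2), (-2, -3), (-3, -3), (-3, -2)])
Fold: move[6]->D => LLDDDLD (positions: [(0, 0), (-1, 0), (-2, 0), (-2, -1), (-2, -2), (-2, -3), (-3, -3), (-3, -4)])
Fold: move[5]->D => LLDDDDD (positions: [(0, 0), (-1, 0), (-2, 0), (-2, -1), (-2, -2), (-2, -3), (-2, -4), (-2, -5)])

Answer: (0,0) (-1,0) (-2,0) (-2,-1) (-2,-2) (-2,-3) (-2,-4) (-2,-5)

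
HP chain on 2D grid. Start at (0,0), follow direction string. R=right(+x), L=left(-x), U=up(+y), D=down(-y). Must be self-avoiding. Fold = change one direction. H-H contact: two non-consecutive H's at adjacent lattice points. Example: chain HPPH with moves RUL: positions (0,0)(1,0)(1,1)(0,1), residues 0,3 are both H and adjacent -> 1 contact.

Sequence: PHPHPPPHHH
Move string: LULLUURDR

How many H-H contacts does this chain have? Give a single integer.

Positions: [(0, 0), (-1, 0), (-1, 1), (-2, 1), (-3, 1), (-3, 2), (-3, 3), (-2, 3), (-2, 2), (-1, 2)]
H-H contact: residue 3 @(-2,1) - residue 8 @(-2, 2)

Answer: 1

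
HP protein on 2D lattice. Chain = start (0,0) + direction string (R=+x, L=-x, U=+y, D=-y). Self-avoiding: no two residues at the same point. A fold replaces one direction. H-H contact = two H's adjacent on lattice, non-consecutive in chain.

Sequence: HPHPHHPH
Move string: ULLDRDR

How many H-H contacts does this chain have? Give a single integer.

Positions: [(0, 0), (0, 1), (-1, 1), (-2, 1), (-2, 0), (-1, 0), (-1, -1), (0, -1)]
H-H contact: residue 0 @(0,0) - residue 5 @(-1, 0)
H-H contact: residue 0 @(0,0) - residue 7 @(0, -1)
H-H contact: residue 2 @(-1,1) - residue 5 @(-1, 0)

Answer: 3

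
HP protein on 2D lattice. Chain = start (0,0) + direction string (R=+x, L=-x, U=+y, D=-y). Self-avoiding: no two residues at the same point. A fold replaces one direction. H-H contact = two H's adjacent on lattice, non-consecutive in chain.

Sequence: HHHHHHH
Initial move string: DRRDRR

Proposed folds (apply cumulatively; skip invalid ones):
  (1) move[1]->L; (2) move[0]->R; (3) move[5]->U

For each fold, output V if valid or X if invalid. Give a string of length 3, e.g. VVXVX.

Initial: DRRDRR -> [(0, 0), (0, -1), (1, -1), (2, -1), (2, -2), (3, -2), (4, -2)]
Fold 1: move[1]->L => DLRDRR INVALID (collision), skipped
Fold 2: move[0]->R => RRRDRR VALID
Fold 3: move[5]->U => RRRDRU VALID

Answer: XVV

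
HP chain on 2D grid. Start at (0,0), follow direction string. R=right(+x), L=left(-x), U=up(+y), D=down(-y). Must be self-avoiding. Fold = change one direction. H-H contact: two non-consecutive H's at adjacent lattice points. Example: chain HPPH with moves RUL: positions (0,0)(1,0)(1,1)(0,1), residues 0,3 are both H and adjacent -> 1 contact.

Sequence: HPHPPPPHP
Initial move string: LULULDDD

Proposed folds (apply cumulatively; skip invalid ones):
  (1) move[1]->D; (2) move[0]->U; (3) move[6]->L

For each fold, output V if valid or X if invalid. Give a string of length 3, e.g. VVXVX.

Initial: LULULDDD -> [(0, 0), (-1, 0), (-1, 1), (-2, 1), (-2, 2), (-3, 2), (-3, 1), (-3, 0), (-3, -1)]
Fold 1: move[1]->D => LDLULDDD VALID
Fold 2: move[0]->U => UDLULDDD INVALID (collision), skipped
Fold 3: move[6]->L => LDLULDLD VALID

Answer: VXV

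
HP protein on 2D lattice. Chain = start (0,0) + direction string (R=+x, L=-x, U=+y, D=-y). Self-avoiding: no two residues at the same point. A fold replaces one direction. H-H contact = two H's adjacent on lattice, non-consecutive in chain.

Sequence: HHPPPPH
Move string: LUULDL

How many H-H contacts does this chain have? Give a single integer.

Answer: 0

Derivation:
Positions: [(0, 0), (-1, 0), (-1, 1), (-1, 2), (-2, 2), (-2, 1), (-3, 1)]
No H-H contacts found.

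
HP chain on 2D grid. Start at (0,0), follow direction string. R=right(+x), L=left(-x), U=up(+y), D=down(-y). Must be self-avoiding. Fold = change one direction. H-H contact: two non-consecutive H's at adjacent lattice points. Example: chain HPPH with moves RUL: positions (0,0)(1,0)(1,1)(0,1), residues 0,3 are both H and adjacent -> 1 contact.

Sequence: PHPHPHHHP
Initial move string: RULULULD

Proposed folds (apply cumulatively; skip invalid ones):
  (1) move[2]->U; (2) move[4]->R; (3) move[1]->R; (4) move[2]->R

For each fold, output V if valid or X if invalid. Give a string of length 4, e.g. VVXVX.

Answer: VXVV

Derivation:
Initial: RULULULD -> [(0, 0), (1, 0), (1, 1), (0, 1), (0, 2), (-1, 2), (-1, 3), (-2, 3), (-2, 2)]
Fold 1: move[2]->U => RUUULULD VALID
Fold 2: move[4]->R => RUUURULD INVALID (collision), skipped
Fold 3: move[1]->R => RRUULULD VALID
Fold 4: move[2]->R => RRRULULD VALID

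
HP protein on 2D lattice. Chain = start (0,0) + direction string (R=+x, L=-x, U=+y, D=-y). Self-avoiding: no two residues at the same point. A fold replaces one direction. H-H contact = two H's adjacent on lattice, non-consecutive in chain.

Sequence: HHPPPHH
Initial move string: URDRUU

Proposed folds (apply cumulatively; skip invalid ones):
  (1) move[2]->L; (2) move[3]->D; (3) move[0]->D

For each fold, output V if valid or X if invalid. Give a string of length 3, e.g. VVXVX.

Answer: XXV

Derivation:
Initial: URDRUU -> [(0, 0), (0, 1), (1, 1), (1, 0), (2, 0), (2, 1), (2, 2)]
Fold 1: move[2]->L => URLRUU INVALID (collision), skipped
Fold 2: move[3]->D => URDDUU INVALID (collision), skipped
Fold 3: move[0]->D => DRDRUU VALID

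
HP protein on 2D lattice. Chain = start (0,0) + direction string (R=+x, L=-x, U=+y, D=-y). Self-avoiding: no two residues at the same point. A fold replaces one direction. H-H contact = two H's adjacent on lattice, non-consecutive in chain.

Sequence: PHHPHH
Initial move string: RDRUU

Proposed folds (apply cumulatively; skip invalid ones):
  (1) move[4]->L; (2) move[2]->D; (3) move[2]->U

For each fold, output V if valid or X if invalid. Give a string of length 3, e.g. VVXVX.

Initial: RDRUU -> [(0, 0), (1, 0), (1, -1), (2, -1), (2, 0), (2, 1)]
Fold 1: move[4]->L => RDRUL INVALID (collision), skipped
Fold 2: move[2]->D => RDDUU INVALID (collision), skipped
Fold 3: move[2]->U => RDUUU INVALID (collision), skipped

Answer: XXX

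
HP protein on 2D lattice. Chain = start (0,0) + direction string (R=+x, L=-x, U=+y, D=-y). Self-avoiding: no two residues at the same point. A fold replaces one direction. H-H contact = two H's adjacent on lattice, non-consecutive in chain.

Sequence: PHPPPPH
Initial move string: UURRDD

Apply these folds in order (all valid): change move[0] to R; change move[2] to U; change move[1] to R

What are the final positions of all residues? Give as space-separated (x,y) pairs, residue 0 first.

Initial moves: UURRDD
Fold: move[0]->R => RURRDD (positions: [(0, 0), (1, 0), (1, 1), (2, 1), (3, 1), (3, 0), (3, -1)])
Fold: move[2]->U => RUURDD (positions: [(0, 0), (1, 0), (1, 1), (1, 2), (2, 2), (2, 1), (2, 0)])
Fold: move[1]->R => RRURDD (positions: [(0, 0), (1, 0), (2, 0), (2, 1), (3, 1), (3, 0), (3, -1)])

Answer: (0,0) (1,0) (2,0) (2,1) (3,1) (3,0) (3,-1)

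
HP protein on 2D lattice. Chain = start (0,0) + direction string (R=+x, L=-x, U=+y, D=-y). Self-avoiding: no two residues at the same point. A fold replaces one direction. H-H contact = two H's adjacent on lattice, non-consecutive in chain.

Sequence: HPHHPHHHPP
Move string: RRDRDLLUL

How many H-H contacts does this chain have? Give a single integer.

Positions: [(0, 0), (1, 0), (2, 0), (2, -1), (3, -1), (3, -2), (2, -2), (1, -2), (1, -1), (0, -1)]
H-H contact: residue 3 @(2,-1) - residue 6 @(2, -2)

Answer: 1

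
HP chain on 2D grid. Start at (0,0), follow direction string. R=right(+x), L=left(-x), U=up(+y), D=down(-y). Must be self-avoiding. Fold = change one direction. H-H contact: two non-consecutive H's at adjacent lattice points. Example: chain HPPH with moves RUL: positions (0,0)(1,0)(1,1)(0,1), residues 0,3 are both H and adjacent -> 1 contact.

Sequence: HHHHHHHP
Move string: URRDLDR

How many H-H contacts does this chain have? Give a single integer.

Positions: [(0, 0), (0, 1), (1, 1), (2, 1), (2, 0), (1, 0), (1, -1), (2, -1)]
H-H contact: residue 0 @(0,0) - residue 5 @(1, 0)
H-H contact: residue 2 @(1,1) - residue 5 @(1, 0)

Answer: 2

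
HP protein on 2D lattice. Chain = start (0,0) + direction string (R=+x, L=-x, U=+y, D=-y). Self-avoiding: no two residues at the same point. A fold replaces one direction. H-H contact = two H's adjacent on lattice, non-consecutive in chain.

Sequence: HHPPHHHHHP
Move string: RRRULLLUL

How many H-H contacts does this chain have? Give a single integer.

Answer: 2

Derivation:
Positions: [(0, 0), (1, 0), (2, 0), (3, 0), (3, 1), (2, 1), (1, 1), (0, 1), (0, 2), (-1, 2)]
H-H contact: residue 0 @(0,0) - residue 7 @(0, 1)
H-H contact: residue 1 @(1,0) - residue 6 @(1, 1)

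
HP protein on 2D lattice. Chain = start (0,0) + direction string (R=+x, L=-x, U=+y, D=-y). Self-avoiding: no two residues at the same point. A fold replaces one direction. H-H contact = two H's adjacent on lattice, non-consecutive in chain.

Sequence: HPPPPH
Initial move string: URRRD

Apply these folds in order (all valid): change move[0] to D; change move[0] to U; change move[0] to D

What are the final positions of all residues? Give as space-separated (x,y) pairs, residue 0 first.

Initial moves: URRRD
Fold: move[0]->D => DRRRD (positions: [(0, 0), (0, -1), (1, -1), (2, -1), (3, -1), (3, -2)])
Fold: move[0]->U => URRRD (positions: [(0, 0), (0, 1), (1, 1), (2, 1), (3, 1), (3, 0)])
Fold: move[0]->D => DRRRD (positions: [(0, 0), (0, -1), (1, -1), (2, -1), (3, -1), (3, -2)])

Answer: (0,0) (0,-1) (1,-1) (2,-1) (3,-1) (3,-2)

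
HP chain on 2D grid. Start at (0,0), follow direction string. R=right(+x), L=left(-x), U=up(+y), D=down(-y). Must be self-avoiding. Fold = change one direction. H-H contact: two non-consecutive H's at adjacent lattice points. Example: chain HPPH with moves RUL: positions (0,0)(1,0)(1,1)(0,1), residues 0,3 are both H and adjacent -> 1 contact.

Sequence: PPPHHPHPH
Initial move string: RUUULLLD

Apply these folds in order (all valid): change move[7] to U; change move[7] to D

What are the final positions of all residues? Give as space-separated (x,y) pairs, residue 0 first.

Answer: (0,0) (1,0) (1,1) (1,2) (1,3) (0,3) (-1,3) (-2,3) (-2,2)

Derivation:
Initial moves: RUUULLLD
Fold: move[7]->U => RUUULLLU (positions: [(0, 0), (1, 0), (1, 1), (1, 2), (1, 3), (0, 3), (-1, 3), (-2, 3), (-2, 4)])
Fold: move[7]->D => RUUULLLD (positions: [(0, 0), (1, 0), (1, 1), (1, 2), (1, 3), (0, 3), (-1, 3), (-2, 3), (-2, 2)])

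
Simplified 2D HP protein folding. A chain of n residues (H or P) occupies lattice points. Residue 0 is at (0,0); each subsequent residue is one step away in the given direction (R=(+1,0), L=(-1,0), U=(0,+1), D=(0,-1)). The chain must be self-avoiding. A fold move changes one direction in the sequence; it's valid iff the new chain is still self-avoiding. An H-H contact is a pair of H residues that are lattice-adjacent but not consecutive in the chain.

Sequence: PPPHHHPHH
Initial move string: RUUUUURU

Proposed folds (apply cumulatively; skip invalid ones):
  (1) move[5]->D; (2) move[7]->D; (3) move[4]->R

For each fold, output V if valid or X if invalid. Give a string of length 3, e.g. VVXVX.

Initial: RUUUUURU -> [(0, 0), (1, 0), (1, 1), (1, 2), (1, 3), (1, 4), (1, 5), (2, 5), (2, 6)]
Fold 1: move[5]->D => RUUUUDRU INVALID (collision), skipped
Fold 2: move[7]->D => RUUUUURD VALID
Fold 3: move[4]->R => RUUURURD VALID

Answer: XVV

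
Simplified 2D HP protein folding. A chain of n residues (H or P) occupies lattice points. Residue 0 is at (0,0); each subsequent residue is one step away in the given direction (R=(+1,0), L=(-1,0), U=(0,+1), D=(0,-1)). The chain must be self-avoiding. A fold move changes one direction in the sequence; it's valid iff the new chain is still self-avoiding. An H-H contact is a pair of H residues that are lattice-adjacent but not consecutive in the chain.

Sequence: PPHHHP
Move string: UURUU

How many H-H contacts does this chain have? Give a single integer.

Answer: 0

Derivation:
Positions: [(0, 0), (0, 1), (0, 2), (1, 2), (1, 3), (1, 4)]
No H-H contacts found.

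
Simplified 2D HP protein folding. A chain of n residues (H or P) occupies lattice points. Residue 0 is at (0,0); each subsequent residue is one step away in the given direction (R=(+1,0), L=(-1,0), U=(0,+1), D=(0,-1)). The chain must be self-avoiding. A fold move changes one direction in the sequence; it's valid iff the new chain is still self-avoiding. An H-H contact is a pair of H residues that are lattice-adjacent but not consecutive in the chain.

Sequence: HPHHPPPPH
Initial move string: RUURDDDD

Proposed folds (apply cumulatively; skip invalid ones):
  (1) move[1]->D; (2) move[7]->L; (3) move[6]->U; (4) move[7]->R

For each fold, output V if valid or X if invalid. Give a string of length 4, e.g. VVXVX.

Initial: RUURDDDD -> [(0, 0), (1, 0), (1, 1), (1, 2), (2, 2), (2, 1), (2, 0), (2, -1), (2, -2)]
Fold 1: move[1]->D => RDURDDDD INVALID (collision), skipped
Fold 2: move[7]->L => RUURDDDL VALID
Fold 3: move[6]->U => RUURDDUL INVALID (collision), skipped
Fold 4: move[7]->R => RUURDDDR VALID

Answer: XVXV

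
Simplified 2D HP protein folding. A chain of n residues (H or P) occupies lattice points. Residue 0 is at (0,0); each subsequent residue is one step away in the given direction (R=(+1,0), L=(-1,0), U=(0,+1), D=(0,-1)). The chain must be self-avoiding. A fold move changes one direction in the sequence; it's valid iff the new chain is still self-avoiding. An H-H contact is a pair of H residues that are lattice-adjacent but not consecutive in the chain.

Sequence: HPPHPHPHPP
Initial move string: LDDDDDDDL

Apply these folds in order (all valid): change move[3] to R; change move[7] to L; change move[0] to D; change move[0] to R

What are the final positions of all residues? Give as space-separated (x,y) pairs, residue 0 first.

Answer: (0,0) (1,0) (1,-1) (1,-2) (2,-2) (2,-3) (2,-4) (2,-5) (1,-5) (0,-5)

Derivation:
Initial moves: LDDDDDDDL
Fold: move[3]->R => LDDRDDDDL (positions: [(0, 0), (-1, 0), (-1, -1), (-1, -2), (0, -2), (0, -3), (0, -4), (0, -5), (0, -6), (-1, -6)])
Fold: move[7]->L => LDDRDDDLL (positions: [(0, 0), (-1, 0), (-1, -1), (-1, -2), (0, -2), (0, -3), (0, -4), (0, -5), (-1, -5), (-2, -5)])
Fold: move[0]->D => DDDRDDDLL (positions: [(0, 0), (0, -1), (0, -2), (0, -3), (1, -3), (1, -4), (1, -5), (1, -6), (0, -6), (-1, -6)])
Fold: move[0]->R => RDDRDDDLL (positions: [(0, 0), (1, 0), (1, -1), (1, -2), (2, -2), (2, -3), (2, -4), (2, -5), (1, -5), (0, -5)])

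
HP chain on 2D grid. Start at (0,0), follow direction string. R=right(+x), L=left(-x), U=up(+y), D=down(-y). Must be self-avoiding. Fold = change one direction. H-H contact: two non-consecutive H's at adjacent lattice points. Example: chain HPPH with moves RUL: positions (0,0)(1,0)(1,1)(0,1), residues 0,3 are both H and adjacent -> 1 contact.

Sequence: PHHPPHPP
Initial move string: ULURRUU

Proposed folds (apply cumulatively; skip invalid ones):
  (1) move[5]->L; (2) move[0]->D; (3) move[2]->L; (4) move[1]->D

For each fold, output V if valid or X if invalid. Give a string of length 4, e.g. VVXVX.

Answer: XXXX

Derivation:
Initial: ULURRUU -> [(0, 0), (0, 1), (-1, 1), (-1, 2), (0, 2), (1, 2), (1, 3), (1, 4)]
Fold 1: move[5]->L => ULURRLU INVALID (collision), skipped
Fold 2: move[0]->D => DLURRUU INVALID (collision), skipped
Fold 3: move[2]->L => ULLRRUU INVALID (collision), skipped
Fold 4: move[1]->D => UDURRUU INVALID (collision), skipped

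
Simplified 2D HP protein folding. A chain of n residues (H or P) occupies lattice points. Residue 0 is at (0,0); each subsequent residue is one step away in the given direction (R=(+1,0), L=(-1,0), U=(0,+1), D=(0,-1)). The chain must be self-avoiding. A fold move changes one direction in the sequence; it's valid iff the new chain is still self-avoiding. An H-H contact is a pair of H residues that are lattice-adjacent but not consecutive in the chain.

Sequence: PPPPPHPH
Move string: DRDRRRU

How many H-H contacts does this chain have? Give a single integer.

Positions: [(0, 0), (0, -1), (1, -1), (1, -2), (2, -2), (3, -2), (4, -2), (4, -1)]
No H-H contacts found.

Answer: 0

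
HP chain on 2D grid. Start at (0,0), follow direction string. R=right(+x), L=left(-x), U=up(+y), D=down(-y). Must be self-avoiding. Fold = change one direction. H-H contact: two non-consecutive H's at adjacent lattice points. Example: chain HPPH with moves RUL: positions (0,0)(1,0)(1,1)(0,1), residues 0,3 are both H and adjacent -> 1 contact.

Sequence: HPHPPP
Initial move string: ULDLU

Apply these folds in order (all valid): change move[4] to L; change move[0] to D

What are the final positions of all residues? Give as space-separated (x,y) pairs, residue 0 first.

Answer: (0,0) (0,-1) (-1,-1) (-1,-2) (-2,-2) (-3,-2)

Derivation:
Initial moves: ULDLU
Fold: move[4]->L => ULDLL (positions: [(0, 0), (0, 1), (-1, 1), (-1, 0), (-2, 0), (-3, 0)])
Fold: move[0]->D => DLDLL (positions: [(0, 0), (0, -1), (-1, -1), (-1, -2), (-2, -2), (-3, -2)])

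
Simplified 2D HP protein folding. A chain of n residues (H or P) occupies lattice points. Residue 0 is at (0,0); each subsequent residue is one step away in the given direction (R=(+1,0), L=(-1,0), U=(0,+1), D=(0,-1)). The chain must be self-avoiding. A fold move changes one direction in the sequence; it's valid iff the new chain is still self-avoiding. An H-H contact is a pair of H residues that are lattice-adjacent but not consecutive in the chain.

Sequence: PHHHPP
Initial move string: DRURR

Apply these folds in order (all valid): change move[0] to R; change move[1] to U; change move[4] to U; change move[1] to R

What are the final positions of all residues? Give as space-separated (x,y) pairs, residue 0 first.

Initial moves: DRURR
Fold: move[0]->R => RRURR (positions: [(0, 0), (1, 0), (2, 0), (2, 1), (3, 1), (4, 1)])
Fold: move[1]->U => RUURR (positions: [(0, 0), (1, 0), (1, 1), (1, 2), (2, 2), (3, 2)])
Fold: move[4]->U => RUURU (positions: [(0, 0), (1, 0), (1, 1), (1, 2), (2, 2), (2, 3)])
Fold: move[1]->R => RRURU (positions: [(0, 0), (1, 0), (2, 0), (2, 1), (3, 1), (3, 2)])

Answer: (0,0) (1,0) (2,0) (2,1) (3,1) (3,2)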